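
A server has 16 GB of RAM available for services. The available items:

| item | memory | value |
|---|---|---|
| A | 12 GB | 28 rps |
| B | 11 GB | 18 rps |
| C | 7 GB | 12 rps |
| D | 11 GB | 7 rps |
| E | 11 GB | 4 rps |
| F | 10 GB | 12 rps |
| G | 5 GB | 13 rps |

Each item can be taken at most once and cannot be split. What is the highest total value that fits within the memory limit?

Check high-value combinations within 16 GB:
- B+G: memory 11+5=16, value 18+13=31
- A: memory 12, value 28
- C+G: memory 7+5=12, value 12+13=25
- F+G: memory 10+5=15, value 12+13=25
- D+G: memory 11+5=16, value 7+13=20
Best: 31 rps.

31 rps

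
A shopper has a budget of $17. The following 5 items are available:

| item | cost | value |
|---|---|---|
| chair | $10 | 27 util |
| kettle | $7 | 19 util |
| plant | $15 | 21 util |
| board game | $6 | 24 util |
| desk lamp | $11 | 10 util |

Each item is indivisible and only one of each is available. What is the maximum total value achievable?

51 util

Check high-value combinations within $17:
- chair+board game: cost 10+6=16, value 27+24=51
- chair+kettle: cost 10+7=17, value 27+19=46
- kettle+board game: cost 7+6=13, value 19+24=43
Best: 51 util.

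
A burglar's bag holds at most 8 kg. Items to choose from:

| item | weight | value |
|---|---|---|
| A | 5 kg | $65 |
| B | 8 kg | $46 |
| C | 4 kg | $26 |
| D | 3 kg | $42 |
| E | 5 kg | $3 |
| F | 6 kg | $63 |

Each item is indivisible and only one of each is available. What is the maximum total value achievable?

$107

Check high-value combinations within 8 kg:
- A+D: weight 5+3=8, value 65+42=107
- C+D: weight 4+3=7, value 26+42=68
- A: weight 5, value 65
Best: $107.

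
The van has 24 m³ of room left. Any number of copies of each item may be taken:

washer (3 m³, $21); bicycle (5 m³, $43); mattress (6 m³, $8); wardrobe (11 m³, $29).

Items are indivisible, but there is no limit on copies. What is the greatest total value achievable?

Best value-per-unit is bicycle at 43/5; filling with it alone gives 4×43 = 172.
Optimal mix: 1×washer + 4×bicycle → volume 23, value 193.

$193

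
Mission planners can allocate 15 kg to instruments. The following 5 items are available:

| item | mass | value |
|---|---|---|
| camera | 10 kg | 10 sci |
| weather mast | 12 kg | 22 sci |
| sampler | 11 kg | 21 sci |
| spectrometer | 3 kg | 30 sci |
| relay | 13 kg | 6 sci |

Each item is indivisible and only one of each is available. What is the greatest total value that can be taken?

52 sci

Check high-value combinations within 15 kg:
- weather mast+spectrometer: mass 12+3=15, value 22+30=52
- sampler+spectrometer: mass 11+3=14, value 21+30=51
- camera+spectrometer: mass 10+3=13, value 10+30=40
- spectrometer: mass 3, value 30
- weather mast: mass 12, value 22
Best: 52 sci.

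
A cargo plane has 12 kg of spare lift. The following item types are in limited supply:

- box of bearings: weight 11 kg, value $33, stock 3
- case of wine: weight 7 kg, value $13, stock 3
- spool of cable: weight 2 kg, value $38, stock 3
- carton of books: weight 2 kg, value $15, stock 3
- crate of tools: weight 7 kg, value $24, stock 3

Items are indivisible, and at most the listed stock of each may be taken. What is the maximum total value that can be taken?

Best selections within weight 12 and stock limits:
- 3×spool of cable + 3×carton of books: weight 12, value 159
- 3×spool of cable + 2×carton of books: weight 10, value 144
- 3×spool of cable + 1×carton of books: weight 8, value 129
- 2×spool of cable + 3×carton of books: weight 10, value 121
Best: $159.

$159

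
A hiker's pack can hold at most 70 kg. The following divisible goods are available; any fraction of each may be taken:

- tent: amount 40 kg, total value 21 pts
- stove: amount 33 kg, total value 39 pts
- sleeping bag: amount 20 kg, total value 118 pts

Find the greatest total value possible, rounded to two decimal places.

Take in order of value per unit:
- sleeping bag (118/20 per unit): all 20 → value 118, running total 118.00
- stove (39/33 per unit): all 33 → value 39, running total 157.00
- tent (21/40 per unit): 17 of 40 → value 17×21/40 = 8.9250, running total 165.93
Total 165.93.

165.93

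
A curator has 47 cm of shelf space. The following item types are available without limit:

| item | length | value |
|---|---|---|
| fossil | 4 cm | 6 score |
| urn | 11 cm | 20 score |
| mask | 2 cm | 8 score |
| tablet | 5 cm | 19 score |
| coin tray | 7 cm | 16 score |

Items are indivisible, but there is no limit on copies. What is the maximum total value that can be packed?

Best value-per-unit is mask at 8/2; filling with it alone gives 23×8 = 184.
Optimal mix: 21×mask + 1×tablet → length 47, value 187.

187 score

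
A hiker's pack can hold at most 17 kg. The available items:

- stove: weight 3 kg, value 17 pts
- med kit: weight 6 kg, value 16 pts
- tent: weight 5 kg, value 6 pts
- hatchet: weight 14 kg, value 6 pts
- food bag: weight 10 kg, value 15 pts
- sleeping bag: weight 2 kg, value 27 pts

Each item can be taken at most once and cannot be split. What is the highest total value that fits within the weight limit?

66 pts

Check high-value combinations within 17 kg:
- stove+med kit+tent+sleeping bag: weight 3+6+5+2=16, value 17+16+6+27=66
- stove+med kit+sleeping bag: weight 3+6+2=11, value 17+16+27=60
- stove+food bag+sleeping bag: weight 3+10+2=15, value 17+15+27=59
Best: 66 pts.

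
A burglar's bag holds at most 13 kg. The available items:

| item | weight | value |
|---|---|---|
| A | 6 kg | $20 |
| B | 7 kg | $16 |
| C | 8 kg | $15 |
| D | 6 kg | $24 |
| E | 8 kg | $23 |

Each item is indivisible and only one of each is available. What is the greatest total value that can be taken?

Check high-value combinations within 13 kg:
- A+D: weight 6+6=12, value 20+24=44
- B+D: weight 7+6=13, value 16+24=40
- A+B: weight 6+7=13, value 20+16=36
- D: weight 6, value 24
Best: $44.

$44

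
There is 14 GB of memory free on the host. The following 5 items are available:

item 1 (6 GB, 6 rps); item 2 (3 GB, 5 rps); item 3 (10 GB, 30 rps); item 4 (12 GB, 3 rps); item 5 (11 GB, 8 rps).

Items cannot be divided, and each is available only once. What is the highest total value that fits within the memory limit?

35 rps

This is a 0/1 knapsack; check combinations near the capacity.
- item 2+item 3: memory 3+10=13, value 5+30=35
- item 3: memory 10, value 30
- item 2+item 5: memory 3+11=14, value 5+8=13
- item 1+item 2: memory 6+3=9, value 6+5=11
- item 5: memory 11, value 8
Best: 35 rps.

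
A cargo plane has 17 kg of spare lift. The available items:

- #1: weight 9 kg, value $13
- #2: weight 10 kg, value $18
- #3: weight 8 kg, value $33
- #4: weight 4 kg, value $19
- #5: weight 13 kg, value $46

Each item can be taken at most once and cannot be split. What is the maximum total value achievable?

This is a 0/1 knapsack; check combinations near the capacity.
- #4+#5: weight 4+13=17, value 19+46=65
- #3+#4: weight 8+4=12, value 33+19=52
- #5: weight 13, value 46
- #1+#3: weight 9+8=17, value 13+33=46
- #2+#4: weight 10+4=14, value 18+19=37
Best: $65.

$65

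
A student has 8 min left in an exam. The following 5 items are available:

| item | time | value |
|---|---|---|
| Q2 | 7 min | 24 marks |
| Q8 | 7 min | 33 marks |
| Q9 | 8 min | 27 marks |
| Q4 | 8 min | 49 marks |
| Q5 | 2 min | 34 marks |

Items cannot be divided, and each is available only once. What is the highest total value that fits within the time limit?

49 marks

Check high-value combinations within 8 min:
- Q4: time 8, value 49
- Q5: time 2, value 34
- Q8: time 7, value 33
- Q9: time 8, value 27
- Q2: time 7, value 24
Best: 49 marks.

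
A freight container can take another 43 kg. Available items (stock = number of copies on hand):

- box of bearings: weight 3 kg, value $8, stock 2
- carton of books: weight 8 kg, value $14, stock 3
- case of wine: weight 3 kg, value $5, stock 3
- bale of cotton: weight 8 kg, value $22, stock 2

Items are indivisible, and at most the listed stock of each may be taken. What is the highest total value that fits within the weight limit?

$94

Top feasible selections:
- 1×box of bearings + 3×carton of books + 2×bale of cotton: weight 43, value 94
- 2×box of bearings + 2×carton of books + 1×case of wine + 2×bale of cotton: weight 41, value 93
Best: $94.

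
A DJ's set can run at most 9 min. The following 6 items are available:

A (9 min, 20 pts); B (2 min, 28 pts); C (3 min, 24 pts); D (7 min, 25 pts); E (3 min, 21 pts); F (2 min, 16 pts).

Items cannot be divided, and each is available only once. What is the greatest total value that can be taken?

Check high-value combinations within 9 min:
- B+C+E: duration 2+3+3=8, value 28+24+21=73
- B+C+F: duration 2+3+2=7, value 28+24+16=68
- B+E+F: duration 2+3+2=7, value 28+21+16=65
Best: 73 pts.

73 pts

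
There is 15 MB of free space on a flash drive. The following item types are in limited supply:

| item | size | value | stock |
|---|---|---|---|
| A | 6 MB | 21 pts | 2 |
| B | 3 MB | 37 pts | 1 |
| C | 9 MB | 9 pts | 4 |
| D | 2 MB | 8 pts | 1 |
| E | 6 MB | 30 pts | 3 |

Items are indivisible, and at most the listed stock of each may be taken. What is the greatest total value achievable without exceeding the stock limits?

97 pts

Best selections within size 15 and stock limits:
- 1×B + 2×E: size 15, value 97
- 1×A + 1×B + 1×E: size 15, value 88
- 2×A + 1×B: size 15, value 79
- 1×B + 1×D + 1×E: size 11, value 75
Best: 97 pts.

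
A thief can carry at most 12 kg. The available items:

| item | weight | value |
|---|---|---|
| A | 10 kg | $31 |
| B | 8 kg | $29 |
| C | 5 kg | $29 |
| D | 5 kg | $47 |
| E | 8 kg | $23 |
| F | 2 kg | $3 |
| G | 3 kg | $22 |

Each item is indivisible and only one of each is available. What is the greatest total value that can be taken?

$79

Check high-value combinations within 12 kg:
- C+D+F: weight 5+5+2=12, value 29+47+3=79
- C+D: weight 5+5=10, value 29+47=76
- D+F+G: weight 5+2+3=10, value 47+3+22=72
- D+G: weight 5+3=8, value 47+22=69
Best: $79.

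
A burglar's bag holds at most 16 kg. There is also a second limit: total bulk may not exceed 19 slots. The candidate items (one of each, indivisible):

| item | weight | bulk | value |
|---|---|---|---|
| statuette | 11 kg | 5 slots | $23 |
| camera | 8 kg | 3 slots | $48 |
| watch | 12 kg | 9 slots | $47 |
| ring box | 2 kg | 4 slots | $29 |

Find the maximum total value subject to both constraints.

$77

Feasible sets respecting both limits:
- camera+ring box: weight 10, bulk 7, value 77
- watch+ring box: weight 14, bulk 13, value 76
- statuette+ring box: weight 13, bulk 9, value 52
- camera: weight 8, bulk 3, value 48
Best: $77.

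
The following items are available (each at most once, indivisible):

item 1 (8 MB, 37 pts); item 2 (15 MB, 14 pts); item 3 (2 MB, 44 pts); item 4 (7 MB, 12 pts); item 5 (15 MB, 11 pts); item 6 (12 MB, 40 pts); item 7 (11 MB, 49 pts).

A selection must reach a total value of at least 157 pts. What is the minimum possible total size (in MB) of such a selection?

33

Subsets with value ≥ 157, sorted by total size:
- item 1+item 3+item 6+item 7: size 33, value 170
- item 1+item 3+item 4+item 6+item 7: size 40, value 182
Minimum size: 33 MB.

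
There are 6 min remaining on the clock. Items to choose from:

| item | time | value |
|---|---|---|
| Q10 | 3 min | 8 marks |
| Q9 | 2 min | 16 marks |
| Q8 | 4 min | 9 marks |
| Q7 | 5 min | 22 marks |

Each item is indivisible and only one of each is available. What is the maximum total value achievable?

Check high-value combinations within 6 min:
- Q9+Q8: time 2+4=6, value 16+9=25
- Q10+Q9: time 3+2=5, value 8+16=24
- Q7: time 5, value 22
Best: 25 marks.

25 marks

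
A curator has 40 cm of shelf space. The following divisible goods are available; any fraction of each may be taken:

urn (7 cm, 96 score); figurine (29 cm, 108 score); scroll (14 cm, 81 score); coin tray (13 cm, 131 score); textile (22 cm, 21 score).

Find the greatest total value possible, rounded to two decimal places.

Take in order of value per unit:
- urn (96/7 per unit): all 7 → value 96, running total 96.00
- coin tray (131/13 per unit): all 13 → value 131, running total 227.00
- scroll (81/14 per unit): all 14 → value 81, running total 308.00
- figurine (108/29 per unit): 6 of 29 → value 6×108/29 = 22.3448, running total 330.34
Total 330.34.

330.34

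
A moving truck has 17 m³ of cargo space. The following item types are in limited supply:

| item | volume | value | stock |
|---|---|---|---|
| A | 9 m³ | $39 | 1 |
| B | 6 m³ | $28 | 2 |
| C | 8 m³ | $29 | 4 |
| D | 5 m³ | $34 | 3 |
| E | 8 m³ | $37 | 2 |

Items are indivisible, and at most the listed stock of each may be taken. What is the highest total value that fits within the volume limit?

Top feasible selections:
- 3×D: volume 15, value 102
- 1×B + 2×D: volume 16, value 96
- 2×B + 1×D: volume 17, value 90
Best: $102.

$102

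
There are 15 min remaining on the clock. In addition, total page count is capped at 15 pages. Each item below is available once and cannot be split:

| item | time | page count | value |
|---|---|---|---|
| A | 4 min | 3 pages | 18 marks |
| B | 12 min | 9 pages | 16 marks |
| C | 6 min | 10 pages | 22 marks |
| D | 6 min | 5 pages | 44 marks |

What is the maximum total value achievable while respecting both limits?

Feasible sets respecting both limits:
- C+D: time 12, page count 15, value 66
- A+D: time 10, page count 8, value 62
- D: time 6, page count 5, value 44
Best: 66 marks.

66 marks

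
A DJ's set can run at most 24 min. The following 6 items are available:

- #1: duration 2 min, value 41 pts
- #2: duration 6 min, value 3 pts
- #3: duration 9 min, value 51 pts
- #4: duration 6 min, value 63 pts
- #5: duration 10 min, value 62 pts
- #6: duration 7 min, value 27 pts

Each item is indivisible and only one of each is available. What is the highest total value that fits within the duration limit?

182 pts

This is a 0/1 knapsack; check combinations near the capacity.
- #1+#3+#4+#6: duration 2+9+6+7=24, value 41+51+63+27=182
- #1+#2+#4+#5: duration 2+6+6+10=24, value 41+3+63+62=169
- #1+#4+#5: duration 2+6+10=18, value 41+63+62=166
Best: 182 pts.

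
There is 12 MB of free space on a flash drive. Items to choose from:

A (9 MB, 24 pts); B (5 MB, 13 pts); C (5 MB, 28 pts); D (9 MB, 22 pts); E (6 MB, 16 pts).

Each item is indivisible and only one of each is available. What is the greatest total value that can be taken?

Check high-value combinations within 12 MB:
- C+E: size 5+6=11, value 28+16=44
- B+C: size 5+5=10, value 13+28=41
- B+E: size 5+6=11, value 13+16=29
- C: size 5, value 28
- A: size 9, value 24
Best: 44 pts.

44 pts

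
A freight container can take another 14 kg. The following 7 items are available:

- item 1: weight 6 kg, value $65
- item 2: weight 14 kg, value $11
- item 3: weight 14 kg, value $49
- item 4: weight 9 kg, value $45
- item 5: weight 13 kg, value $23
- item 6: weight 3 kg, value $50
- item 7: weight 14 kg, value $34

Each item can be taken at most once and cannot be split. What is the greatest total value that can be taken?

$115

Check high-value combinations within 14 kg:
- item 1+item 6: weight 6+3=9, value 65+50=115
- item 4+item 6: weight 9+3=12, value 45+50=95
- item 1: weight 6, value 65
- item 6: weight 3, value 50
- item 3: weight 14, value 49
Best: $115.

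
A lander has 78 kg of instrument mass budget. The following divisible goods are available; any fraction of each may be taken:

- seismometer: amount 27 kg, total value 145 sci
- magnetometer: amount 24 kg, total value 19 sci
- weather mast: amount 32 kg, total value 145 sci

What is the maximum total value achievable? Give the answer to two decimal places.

305.04

Take in order of value per unit:
- seismometer (145/27 per unit): all 27 → value 145, running total 145.00
- weather mast (145/32 per unit): all 32 → value 145, running total 290.00
- magnetometer (19/24 per unit): 19 of 24 → value 19×19/24 = 15.0417, running total 305.04
Total 305.04.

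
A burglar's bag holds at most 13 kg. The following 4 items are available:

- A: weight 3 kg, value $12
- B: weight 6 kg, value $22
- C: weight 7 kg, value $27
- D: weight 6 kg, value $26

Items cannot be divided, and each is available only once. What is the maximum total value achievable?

$53

Check high-value combinations within 13 kg:
- C+D: weight 7+6=13, value 27+26=53
- B+C: weight 6+7=13, value 22+27=49
- B+D: weight 6+6=12, value 22+26=48
- A+C: weight 3+7=10, value 12+27=39
Best: $53.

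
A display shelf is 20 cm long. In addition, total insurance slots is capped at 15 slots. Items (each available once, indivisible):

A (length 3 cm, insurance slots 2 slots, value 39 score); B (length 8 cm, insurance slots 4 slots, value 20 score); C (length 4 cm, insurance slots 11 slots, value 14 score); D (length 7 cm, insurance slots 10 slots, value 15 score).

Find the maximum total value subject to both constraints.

Feasible sets respecting both limits:
- A+B: length 11, insurance slots 6, value 59
- A+D: length 10, insurance slots 12, value 54
- A+C: length 7, insurance slots 13, value 53
- A: length 3, insurance slots 2, value 39
Best: 59 score.

59 score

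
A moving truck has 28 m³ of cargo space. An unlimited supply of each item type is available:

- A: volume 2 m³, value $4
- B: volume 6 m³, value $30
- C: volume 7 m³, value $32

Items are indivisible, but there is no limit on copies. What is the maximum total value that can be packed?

$128

Best value-per-unit is B at 30/6; filling with it alone gives 4×30 = 120.
Optimal mix: 2×A + 4×B → volume 28, value 128.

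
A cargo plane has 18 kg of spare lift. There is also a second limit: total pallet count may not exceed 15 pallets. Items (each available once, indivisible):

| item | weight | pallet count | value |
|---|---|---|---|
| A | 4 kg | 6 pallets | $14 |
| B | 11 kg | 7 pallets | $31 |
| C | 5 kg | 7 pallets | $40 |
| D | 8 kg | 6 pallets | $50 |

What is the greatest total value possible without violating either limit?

$90

Feasible sets respecting both limits:
- C+D: weight 13, pallet count 13, value 90
- B+C: weight 16, pallet count 14, value 71
- A+D: weight 12, pallet count 12, value 64
- A+C: weight 9, pallet count 13, value 54
Best: $90.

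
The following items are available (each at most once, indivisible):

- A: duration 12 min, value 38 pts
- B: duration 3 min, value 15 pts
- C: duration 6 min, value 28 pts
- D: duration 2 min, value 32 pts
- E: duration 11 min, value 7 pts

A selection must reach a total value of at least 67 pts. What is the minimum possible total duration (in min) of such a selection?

11

Subsets with value ≥ 67, sorted by total duration:
- B+C+D: duration 11, value 75
- A+D: duration 14, value 70
- A+B+D: duration 17, value 85
- C+D+E: duration 19, value 67
Minimum duration: 11 min.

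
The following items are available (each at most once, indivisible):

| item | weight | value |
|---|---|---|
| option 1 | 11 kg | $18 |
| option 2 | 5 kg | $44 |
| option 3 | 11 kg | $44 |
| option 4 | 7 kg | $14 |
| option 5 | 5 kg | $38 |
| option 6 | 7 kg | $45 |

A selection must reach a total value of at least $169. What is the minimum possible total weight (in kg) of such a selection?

Subsets with value ≥ 169, sorted by total weight:
- option 2+option 3+option 5+option 6: weight 28, value 171
- option 2+option 3+option 4+option 5+option 6: weight 35, value 185
- option 1+option 2+option 3+option 5+option 6: weight 39, value 189
- option 1+option 2+option 3+option 4+option 5+option 6: weight 46, value 203
Minimum weight: 28 kg.

28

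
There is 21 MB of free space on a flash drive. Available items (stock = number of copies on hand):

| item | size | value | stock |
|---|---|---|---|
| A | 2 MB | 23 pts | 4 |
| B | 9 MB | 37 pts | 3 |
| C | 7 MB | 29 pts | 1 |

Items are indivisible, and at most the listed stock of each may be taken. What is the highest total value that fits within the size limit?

Top feasible selections:
- 4×A + 1×B: size 17, value 129
- 4×A + 1×C: size 15, value 121
- 2×A + 1×B + 1×C: size 20, value 112
Best: 129 pts.

129 pts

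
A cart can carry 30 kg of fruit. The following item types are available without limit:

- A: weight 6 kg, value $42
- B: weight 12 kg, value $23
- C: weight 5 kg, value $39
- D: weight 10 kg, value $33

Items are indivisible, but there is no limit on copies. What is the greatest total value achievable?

Best value-per-unit is C at 39/5, and filling with it alone uses weight 6×5=30. No mix of the others beats 6×39 = 234.

$234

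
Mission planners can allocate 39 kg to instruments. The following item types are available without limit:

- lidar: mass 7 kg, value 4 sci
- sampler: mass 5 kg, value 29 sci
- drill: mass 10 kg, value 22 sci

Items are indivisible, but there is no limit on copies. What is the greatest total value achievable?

203 sci

Best value-per-unit is sampler at 29/5, and filling with it alone uses mass 7×5=35. No mix of the others beats 7×29 = 203.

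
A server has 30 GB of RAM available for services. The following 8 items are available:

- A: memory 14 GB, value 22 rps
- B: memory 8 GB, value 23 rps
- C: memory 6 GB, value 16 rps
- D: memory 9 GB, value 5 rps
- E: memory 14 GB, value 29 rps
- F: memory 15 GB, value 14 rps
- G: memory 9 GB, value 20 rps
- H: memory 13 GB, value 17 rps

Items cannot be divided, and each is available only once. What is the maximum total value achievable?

68 rps

Check high-value combinations within 30 GB:
- B+C+E: memory 8+6+14=28, value 23+16+29=68
- C+E+G: memory 6+14+9=29, value 16+29+20=65
- A+B+C: memory 14+8+6=28, value 22+23+16=61
- B+G+H: memory 8+9+13=30, value 23+20+17=60
- B+C+G: memory 8+6+9=23, value 23+16+20=59
Best: 68 rps.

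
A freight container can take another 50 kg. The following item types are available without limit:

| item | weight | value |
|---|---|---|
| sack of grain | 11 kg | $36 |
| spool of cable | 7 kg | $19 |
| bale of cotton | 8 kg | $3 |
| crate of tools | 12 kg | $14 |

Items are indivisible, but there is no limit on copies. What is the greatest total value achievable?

Best value-per-unit is sack of grain at 36/11; filling with it alone gives 4×36 = 144.
Optimal mix: 2×sack of grain + 4×spool of cable → weight 50, value 148.

$148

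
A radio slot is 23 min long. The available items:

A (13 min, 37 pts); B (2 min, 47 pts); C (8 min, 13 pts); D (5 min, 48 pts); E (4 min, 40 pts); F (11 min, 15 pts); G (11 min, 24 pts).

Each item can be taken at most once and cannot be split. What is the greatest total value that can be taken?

This is a 0/1 knapsack; check combinations near the capacity.
- B+D+E+G: duration 2+5+4+11=22, value 47+48+40+24=159
- B+D+E+F: duration 2+5+4+11=22, value 47+48+40+15=150
- B+C+D+E: duration 2+8+5+4=19, value 47+13+48+40=148
Best: 159 pts.

159 pts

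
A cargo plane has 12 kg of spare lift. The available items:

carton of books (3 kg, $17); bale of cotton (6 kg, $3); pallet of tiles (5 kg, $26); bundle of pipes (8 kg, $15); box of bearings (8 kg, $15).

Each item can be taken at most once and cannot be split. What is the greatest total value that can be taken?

This is a 0/1 knapsack; check combinations near the capacity.
- carton of books+pallet of tiles: weight 3+5=8, value 17+26=43
- carton of books+bundle of pipes: weight 3+8=11, value 17+15=32
- carton of books+box of bearings: weight 3+8=11, value 17+15=32
- bale of cotton+pallet of tiles: weight 6+5=11, value 3+26=29
- pallet of tiles: weight 5, value 26
Best: $43.

$43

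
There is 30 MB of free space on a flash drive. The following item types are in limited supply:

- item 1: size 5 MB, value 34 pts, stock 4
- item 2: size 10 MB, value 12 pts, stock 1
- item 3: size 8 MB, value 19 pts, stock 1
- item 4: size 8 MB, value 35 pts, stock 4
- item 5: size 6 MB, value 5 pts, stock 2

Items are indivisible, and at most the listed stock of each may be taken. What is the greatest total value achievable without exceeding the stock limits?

171 pts

Top feasible selections:
- 4×item 1 + 1×item 4: size 28, value 171
- 4×item 1 + 1×item 3: size 28, value 155
- 4×item 1 + 1×item 2: size 30, value 148
Best: 171 pts.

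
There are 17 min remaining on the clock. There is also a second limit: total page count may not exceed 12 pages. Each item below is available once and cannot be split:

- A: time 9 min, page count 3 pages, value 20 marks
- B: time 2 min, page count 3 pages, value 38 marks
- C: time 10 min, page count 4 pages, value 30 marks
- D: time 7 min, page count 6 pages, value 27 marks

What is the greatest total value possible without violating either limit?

Feasible sets respecting both limits:
- B+C: time 12, page count 7, value 68
- B+D: time 9, page count 9, value 65
- A+B: time 11, page count 6, value 58
Best: 68 marks.

68 marks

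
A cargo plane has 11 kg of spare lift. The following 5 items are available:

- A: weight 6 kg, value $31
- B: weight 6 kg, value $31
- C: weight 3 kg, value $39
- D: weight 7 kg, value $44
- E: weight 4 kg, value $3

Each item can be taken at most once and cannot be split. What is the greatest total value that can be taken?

Check high-value combinations within 11 kg:
- C+D: weight 3+7=10, value 39+44=83
- A+C: weight 6+3=9, value 31+39=70
- B+C: weight 6+3=9, value 31+39=70
- D+E: weight 7+4=11, value 44+3=47
Best: $83.

$83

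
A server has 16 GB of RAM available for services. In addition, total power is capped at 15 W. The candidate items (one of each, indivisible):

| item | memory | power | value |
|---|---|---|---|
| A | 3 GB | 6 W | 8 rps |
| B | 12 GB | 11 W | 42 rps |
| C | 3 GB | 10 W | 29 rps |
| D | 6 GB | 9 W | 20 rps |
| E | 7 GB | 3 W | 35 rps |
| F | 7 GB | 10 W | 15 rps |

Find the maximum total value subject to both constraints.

64 rps

Feasible sets respecting both limits:
- C+E: memory 10, power 13, value 64
- D+E: memory 13, power 12, value 55
- E+F: memory 14, power 13, value 50
Best: 64 rps.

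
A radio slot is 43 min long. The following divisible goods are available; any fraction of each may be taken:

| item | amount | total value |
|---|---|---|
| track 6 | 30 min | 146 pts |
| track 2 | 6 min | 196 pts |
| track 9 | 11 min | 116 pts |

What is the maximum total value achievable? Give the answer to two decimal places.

Take in order of value per unit:
- track 2 (196/6 per unit): all 6 → value 196, running total 196.00
- track 9 (116/11 per unit): all 11 → value 116, running total 312.00
- track 6 (146/30 per unit): 26 of 30 → value 26×146/30 = 126.5333, running total 438.53
Total 438.53.

438.53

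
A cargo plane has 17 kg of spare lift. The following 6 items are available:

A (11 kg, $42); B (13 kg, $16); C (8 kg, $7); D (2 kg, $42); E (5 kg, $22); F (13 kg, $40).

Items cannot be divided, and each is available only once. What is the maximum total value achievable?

Check high-value combinations within 17 kg:
- A+D: weight 11+2=13, value 42+42=84
- D+F: weight 2+13=15, value 42+40=82
- C+D+E: weight 8+2+5=15, value 7+42+22=71
- D+E: weight 2+5=7, value 42+22=64
Best: $84.

$84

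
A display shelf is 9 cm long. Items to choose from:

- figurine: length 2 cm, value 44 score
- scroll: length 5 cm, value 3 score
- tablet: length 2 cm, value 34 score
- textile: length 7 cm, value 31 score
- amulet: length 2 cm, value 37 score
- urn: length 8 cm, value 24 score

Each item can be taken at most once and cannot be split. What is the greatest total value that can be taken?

Check high-value combinations within 9 cm:
- figurine+tablet+amulet: length 2+2+2=6, value 44+34+37=115
- figurine+scroll+amulet: length 2+5+2=9, value 44+3+37=84
- figurine+amulet: length 2+2=4, value 44+37=81
Best: 115 score.

115 score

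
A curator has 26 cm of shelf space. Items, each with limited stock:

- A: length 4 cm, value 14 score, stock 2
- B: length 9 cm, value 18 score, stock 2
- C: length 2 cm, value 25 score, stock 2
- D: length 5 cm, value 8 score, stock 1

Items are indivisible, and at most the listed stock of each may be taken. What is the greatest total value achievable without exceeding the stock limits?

Top feasible selections:
- 2×A + 1×B + 2×C + 1×D: length 26, value 104
- 1×A + 2×B + 2×C: length 26, value 100
- 2×A + 1×B + 2×C: length 21, value 96
- 1×A + 1×B + 2×C + 1×D: length 22, value 90
Best: 104 score.

104 score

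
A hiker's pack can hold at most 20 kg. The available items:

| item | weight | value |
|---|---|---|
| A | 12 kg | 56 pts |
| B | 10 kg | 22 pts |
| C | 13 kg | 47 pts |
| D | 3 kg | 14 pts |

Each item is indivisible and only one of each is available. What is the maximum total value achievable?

70 pts

This is a 0/1 knapsack; check combinations near the capacity.
- A+D: weight 12+3=15, value 56+14=70
- C+D: weight 13+3=16, value 47+14=61
- A: weight 12, value 56
Best: 70 pts.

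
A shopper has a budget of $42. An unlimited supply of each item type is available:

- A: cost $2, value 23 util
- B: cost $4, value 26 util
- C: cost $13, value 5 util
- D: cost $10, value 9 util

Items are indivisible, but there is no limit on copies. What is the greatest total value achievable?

Best value-per-unit is A at 23/2, and filling with it alone uses cost 21×2=42. No mix of the others beats 21×23 = 483.

483 util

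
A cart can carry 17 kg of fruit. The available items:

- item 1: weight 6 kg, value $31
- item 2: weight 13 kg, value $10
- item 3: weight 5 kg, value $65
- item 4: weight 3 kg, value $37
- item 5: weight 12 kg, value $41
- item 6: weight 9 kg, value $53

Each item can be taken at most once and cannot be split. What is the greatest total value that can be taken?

$155

This is a 0/1 knapsack; check combinations near the capacity.
- item 3+item 4+item 6: weight 5+3+9=17, value 65+37+53=155
- item 1+item 3+item 4: weight 6+5+3=14, value 31+65+37=133
- item 3+item 6: weight 5+9=14, value 65+53=118
Best: $155.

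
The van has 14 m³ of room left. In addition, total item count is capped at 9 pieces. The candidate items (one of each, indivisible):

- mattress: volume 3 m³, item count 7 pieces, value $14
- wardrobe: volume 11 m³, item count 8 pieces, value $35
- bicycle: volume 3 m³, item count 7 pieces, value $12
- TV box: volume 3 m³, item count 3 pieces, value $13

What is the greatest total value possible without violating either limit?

$35

Feasible sets respecting both limits:
- wardrobe: volume 11, item count 8, value 35
- mattress: volume 3, item count 7, value 14
- TV box: volume 3, item count 3, value 13
Best: $35.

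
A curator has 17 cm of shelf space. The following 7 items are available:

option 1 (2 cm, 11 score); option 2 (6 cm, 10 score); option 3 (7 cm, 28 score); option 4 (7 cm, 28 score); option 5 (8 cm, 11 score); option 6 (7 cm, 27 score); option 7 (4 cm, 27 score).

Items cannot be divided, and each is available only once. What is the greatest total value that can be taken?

67 score

Check high-value combinations within 17 cm:
- option 1+option 3+option 4: length 2+7+7=16, value 11+28+28=67
- option 1+option 3+option 7: length 2+7+4=13, value 11+28+27=66
- option 1+option 4+option 7: length 2+7+4=13, value 11+28+27=66
- option 1+option 3+option 6: length 2+7+7=16, value 11+28+27=66
- option 1+option 4+option 6: length 2+7+7=16, value 11+28+27=66
Best: 67 score.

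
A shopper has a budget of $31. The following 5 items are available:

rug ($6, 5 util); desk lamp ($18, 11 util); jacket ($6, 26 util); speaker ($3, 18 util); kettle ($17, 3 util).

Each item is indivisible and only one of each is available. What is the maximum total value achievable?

Check high-value combinations within $31:
- desk lamp+jacket+speaker: cost 18+6+3=27, value 11+26+18=55
- rug+jacket+speaker: cost 6+6+3=15, value 5+26+18=49
- jacket+speaker+kettle: cost 6+3+17=26, value 26+18+3=47
Best: 55 util.

55 util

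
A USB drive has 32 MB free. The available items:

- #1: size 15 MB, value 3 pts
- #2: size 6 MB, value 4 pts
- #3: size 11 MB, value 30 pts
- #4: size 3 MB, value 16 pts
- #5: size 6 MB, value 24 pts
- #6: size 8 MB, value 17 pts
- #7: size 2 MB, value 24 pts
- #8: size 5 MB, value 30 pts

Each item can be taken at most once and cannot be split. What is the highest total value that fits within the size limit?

Check high-value combinations within 32 MB:
- #3+#5+#6+#7+#8: size 11+6+8+2+5=32, value 30+24+17+24+30=125
- #3+#4+#5+#7+#8: size 11+3+6+2+5=27, value 30+16+24+24+30=124
- #3+#4+#6+#7+#8: size 11+3+8+2+5=29, value 30+16+17+24+30=117
- #2+#4+#5+#6+#7+#8: size 6+3+6+8+2+5=30, value 4+16+24+17+24+30=115
Best: 125 pts.

125 pts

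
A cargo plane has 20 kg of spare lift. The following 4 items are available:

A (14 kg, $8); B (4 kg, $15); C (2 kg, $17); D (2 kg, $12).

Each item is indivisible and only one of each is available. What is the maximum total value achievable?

Check high-value combinations within 20 kg:
- B+C+D: weight 4+2+2=8, value 15+17+12=44
- A+B+C: weight 14+4+2=20, value 8+15+17=40
- A+C+D: weight 14+2+2=18, value 8+17+12=37
- A+B+D: weight 14+4+2=20, value 8+15+12=35
- B+C: weight 4+2=6, value 15+17=32
Best: $44.

$44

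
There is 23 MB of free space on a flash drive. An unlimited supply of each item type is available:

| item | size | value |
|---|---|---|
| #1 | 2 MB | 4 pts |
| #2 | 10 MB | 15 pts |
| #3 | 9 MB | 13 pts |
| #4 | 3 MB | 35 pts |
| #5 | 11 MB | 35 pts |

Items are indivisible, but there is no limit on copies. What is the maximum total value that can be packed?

Best value-per-unit is #4 at 35/3; filling with it alone gives 7×35 = 245.
Optimal mix: 1×#1 + 7×#4 → size 23, value 249.

249 pts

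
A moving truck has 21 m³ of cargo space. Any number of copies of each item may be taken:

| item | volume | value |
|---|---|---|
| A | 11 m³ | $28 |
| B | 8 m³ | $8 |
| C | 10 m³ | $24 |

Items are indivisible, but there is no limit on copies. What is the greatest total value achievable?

Best value-per-unit is A at 28/11; filling with it alone gives 1×28 = 28.
Optimal mix: 1×A + 1×C → volume 21, value 52.

$52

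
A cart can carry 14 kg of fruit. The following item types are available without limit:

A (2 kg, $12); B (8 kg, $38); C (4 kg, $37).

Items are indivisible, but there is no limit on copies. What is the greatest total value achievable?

$123

Best value-per-unit is C at 37/4; filling with it alone gives 3×37 = 111.
Optimal mix: 1×A + 3×C → weight 14, value 123.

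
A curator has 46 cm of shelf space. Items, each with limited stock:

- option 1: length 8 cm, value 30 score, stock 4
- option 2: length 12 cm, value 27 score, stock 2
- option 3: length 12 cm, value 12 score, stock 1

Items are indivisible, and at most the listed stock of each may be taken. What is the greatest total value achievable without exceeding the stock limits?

Best selections within length 46 and stock limits:
- 4×option 1 + 1×option 2: length 44, value 147
- 4×option 1 + 1×option 3: length 44, value 132
- 4×option 1: length 32, value 120
Best: 147 score.

147 score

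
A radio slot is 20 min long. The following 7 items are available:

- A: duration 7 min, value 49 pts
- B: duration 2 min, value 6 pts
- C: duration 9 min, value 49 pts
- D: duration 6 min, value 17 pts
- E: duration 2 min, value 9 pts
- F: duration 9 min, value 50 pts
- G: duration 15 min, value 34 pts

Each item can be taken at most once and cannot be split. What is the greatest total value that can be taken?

This is a 0/1 knapsack; check combinations near the capacity.
- A+B+E+F: duration 7+2+2+9=20, value 49+6+9+50=114
- A+B+C+E: duration 7+2+9+2=20, value 49+6+49+9=113
- A+E+F: duration 7+2+9=18, value 49+9+50=108
Best: 114 pts.

114 pts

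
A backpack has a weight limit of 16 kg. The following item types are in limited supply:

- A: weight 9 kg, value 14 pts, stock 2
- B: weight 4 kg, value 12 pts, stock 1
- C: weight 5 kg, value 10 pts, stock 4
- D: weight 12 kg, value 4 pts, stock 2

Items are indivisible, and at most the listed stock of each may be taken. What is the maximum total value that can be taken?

32 pts

Best selections within weight 16 and stock limits:
- 1×B + 2×C: weight 14, value 32
- 3×C: weight 15, value 30
Best: 32 pts.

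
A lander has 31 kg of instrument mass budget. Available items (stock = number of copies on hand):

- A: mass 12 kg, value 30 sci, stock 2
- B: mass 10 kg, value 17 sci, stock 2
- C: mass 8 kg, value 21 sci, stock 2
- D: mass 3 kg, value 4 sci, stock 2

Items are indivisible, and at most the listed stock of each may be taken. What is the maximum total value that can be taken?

Best selections within mass 31 and stock limits:
- 1×A + 2×C + 1×D: mass 31, value 76
- 1×A + 2×C: mass 28, value 72
Best: 76 sci.

76 sci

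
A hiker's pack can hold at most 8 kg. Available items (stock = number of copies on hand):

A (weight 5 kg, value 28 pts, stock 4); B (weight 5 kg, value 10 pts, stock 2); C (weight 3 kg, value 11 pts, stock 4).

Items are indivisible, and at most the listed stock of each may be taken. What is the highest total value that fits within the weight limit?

39 pts

Best selections within weight 8 and stock limits:
- 1×A + 1×C: weight 8, value 39
- 1×A: weight 5, value 28
- 2×C: weight 6, value 22
- 1×B + 1×C: weight 8, value 21
Best: 39 pts.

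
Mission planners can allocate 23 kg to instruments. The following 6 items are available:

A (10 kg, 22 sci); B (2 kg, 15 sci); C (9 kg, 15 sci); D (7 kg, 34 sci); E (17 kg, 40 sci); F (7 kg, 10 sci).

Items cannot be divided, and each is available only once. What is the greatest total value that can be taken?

71 sci

This is a 0/1 knapsack; check combinations near the capacity.
- A+B+D: mass 10+2+7=19, value 22+15+34=71
- B+C+D: mass 2+9+7=18, value 15+15+34=64
- B+D+F: mass 2+7+7=16, value 15+34+10=59
Best: 71 sci.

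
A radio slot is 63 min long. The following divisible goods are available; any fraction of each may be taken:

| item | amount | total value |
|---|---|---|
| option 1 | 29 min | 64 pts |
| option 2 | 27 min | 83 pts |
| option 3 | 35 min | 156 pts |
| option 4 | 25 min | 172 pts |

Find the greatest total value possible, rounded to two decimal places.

337.22

Take in order of value per unit:
- option 4 (172/25 per unit): all 25 → value 172, running total 172.00
- option 3 (156/35 per unit): all 35 → value 156, running total 328.00
- option 2 (83/27 per unit): 3 of 27 → value 3×83/27 = 9.2222, running total 337.22
Total 337.22.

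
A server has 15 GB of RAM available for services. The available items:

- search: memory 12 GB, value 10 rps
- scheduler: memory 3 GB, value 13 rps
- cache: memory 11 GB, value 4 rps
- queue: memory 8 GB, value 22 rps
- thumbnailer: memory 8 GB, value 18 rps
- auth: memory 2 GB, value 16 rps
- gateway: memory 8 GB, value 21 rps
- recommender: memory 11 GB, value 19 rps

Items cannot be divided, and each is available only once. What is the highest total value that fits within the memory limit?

Check high-value combinations within 15 GB:
- scheduler+queue+auth: memory 3+8+2=13, value 13+22+16=51
- scheduler+auth+gateway: memory 3+2+8=13, value 13+16+21=50
- scheduler+thumbnailer+auth: memory 3+8+2=13, value 13+18+16=47
- queue+auth: memory 8+2=10, value 22+16=38
- auth+gateway: memory 2+8=10, value 16+21=37
Best: 51 rps.

51 rps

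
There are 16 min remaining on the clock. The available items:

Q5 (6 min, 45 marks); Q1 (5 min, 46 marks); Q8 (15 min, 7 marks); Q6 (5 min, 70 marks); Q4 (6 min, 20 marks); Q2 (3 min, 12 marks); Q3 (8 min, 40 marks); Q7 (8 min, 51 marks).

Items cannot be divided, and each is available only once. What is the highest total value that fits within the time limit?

Check high-value combinations within 16 min:
- Q5+Q1+Q6: time 6+5+5=16, value 45+46+70=161
- Q1+Q6+Q4: time 5+5+6=16, value 46+70+20=136
- Q6+Q2+Q7: time 5+3+8=16, value 70+12+51=133
- Q1+Q6+Q2: time 5+5+3=13, value 46+70+12=128
- Q5+Q6+Q2: time 6+5+3=14, value 45+70+12=127
Best: 161 marks.

161 marks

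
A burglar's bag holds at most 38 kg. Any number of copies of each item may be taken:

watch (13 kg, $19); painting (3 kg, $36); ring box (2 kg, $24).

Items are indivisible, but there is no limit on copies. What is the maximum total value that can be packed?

Best value-per-unit is painting at 36/3; filling with it alone gives 12×36 = 432.
Optimal mix: 12×painting + 1×ring box → weight 38, value 456.

$456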